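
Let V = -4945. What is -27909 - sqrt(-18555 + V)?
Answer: -27909 - 10*I*sqrt(235) ≈ -27909.0 - 153.3*I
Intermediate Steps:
-27909 - sqrt(-18555 + V) = -27909 - sqrt(-18555 - 4945) = -27909 - sqrt(-23500) = -27909 - 10*I*sqrt(235)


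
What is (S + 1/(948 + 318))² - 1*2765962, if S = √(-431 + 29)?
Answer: -4433806499183/1602756 + I*√402/633 ≈ -2.7664e+6 + 0.031674*I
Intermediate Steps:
S = I*√402 (S = √(-402) = I*√402 ≈ 20.05*I)
(S + 1/(948 + 318))² - 1*2765962 = (I*√402 + 1/(948 + 318))² - 1*2765962 = (I*√402 + 1/1266)² - 2765962 = (1/1266 + I*√402)² - 2765962 = -2765962 + (1/1266 + I*√402)²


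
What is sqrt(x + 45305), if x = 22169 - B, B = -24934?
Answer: 2*sqrt(23102) ≈ 303.99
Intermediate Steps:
x = 47103 (x = 22169 - 1*(-24934) = 22169 + 24934 = 47103)
sqrt(x + 45305) = sqrt(47103 + 45305) = sqrt(92408) = 2*sqrt(23102)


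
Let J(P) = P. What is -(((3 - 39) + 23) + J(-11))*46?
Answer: 1104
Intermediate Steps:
-(((3 - 39) + 23) + J(-11))*46 = -(((3 - 39) + 23) - 11)*46 = -((-36 + 23) - 11)*46 = -(-13 - 11)*46 = -(-24)*46 = -1*(-1104) = 1104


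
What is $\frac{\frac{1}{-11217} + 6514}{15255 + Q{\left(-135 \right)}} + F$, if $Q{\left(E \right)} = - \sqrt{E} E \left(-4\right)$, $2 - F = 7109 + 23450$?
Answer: $- \frac{690791093918954}{22606910055} + \frac{292270148 i \sqrt{15}}{7535636685} \approx -30557.0 + 0.15021 i$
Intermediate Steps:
$F = -30557$ ($F = 2 - \left(7109 + 23450\right) = 2 - 30559 = -30557$)
$Q{\left(E \right)} = 4 E^{\frac{3}{2}}$ ($Q{\left(E \right)} = - E^{\frac{3}{2}} \left(-4\right) = 4 E^{\frac{3}{2}}$)
$\frac{\frac{1}{-11217} + 6514}{15255 + Q{\left(-135 \right)}} + F = \frac{\frac{1}{-11217} + 6514}{15255 + 4 \left(-135\right)^{\frac{3}{2}}} - 30557 = \frac{- \frac{1}{11217} + 6514}{15255 + 4 \left(- 405 i \sqrt{15}\right)} - 30557 = \frac{73067537}{11217 \left(15255 - 1620 i \sqrt{15}\right)} - 30557 = -30557 + \frac{73067537}{11217 \left(15255 - 1620 i \sqrt{15}\right)}$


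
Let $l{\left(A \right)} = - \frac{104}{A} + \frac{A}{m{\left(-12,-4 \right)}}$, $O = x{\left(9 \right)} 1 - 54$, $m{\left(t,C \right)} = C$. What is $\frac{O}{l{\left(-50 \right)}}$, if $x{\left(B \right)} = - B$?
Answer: $- \frac{350}{81} \approx -4.321$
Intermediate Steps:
$O = -63$ ($O = \left(-1\right) 9 \cdot 1 - 54 = \left(-9\right) 1 - 54 = -9 - 54 = -63$)
$l{\left(A \right)} = - \frac{104}{A} - \frac{A}{4}$ ($l{\left(A \right)} = - \frac{104}{A} + \frac{A}{-4} = - \frac{104}{A} + A \left(- \frac{1}{4}\right) = - \frac{104}{A} - \frac{A}{4}$)
$\frac{O}{l{\left(-50 \right)}} = - \frac{63}{- \frac{104}{-50} - - \frac{25}{2}} = - \frac{63}{\left(-104\right) \left(- \frac{1}{50}\right) + \frac{25}{2}} = - \frac{63}{\frac{52}{25} + \frac{25}{2}} = - \frac{63}{\frac{729}{50}} = \left(-63\right) \frac{50}{729} = - \frac{350}{81}$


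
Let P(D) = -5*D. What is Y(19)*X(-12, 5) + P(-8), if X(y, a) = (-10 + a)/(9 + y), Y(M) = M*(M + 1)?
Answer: 2020/3 ≈ 673.33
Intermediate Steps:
Y(M) = M*(1 + M)
X(y, a) = (-10 + a)/(9 + y)
Y(19)*X(-12, 5) + P(-8) = (19*(1 + 19))*((-10 + 5)/(9 - 12)) - 5*(-8) = (19*20)*(-5/(-3)) + 40 = 380*(-1/3*(-5)) + 40 = 380*(5/3) + 40 = 1900/3 + 40 = 2020/3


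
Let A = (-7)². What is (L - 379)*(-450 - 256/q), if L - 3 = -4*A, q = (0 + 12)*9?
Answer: 6986408/27 ≈ 2.5876e+5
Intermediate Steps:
A = 49
q = 108 (q = 12*9 = 108)
L = -193 (L = 3 - 4*49 = 3 - 196 = -193)
(L - 379)*(-450 - 256/q) = (-193 - 379)*(-450 - 256/108) = -572*(-450 - 256*1/108) = -572*(-450 - 64/27) = -572*(-12214/27) = 6986408/27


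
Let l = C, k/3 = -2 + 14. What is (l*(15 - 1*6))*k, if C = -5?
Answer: -1620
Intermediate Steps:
k = 36 (k = 3*(-2 + 14) = 3*12 = 36)
l = -5
(l*(15 - 1*6))*k = -5*(15 - 1*6)*36 = -5*(15 - 6)*36 = -5*9*36 = -45*36 = -1620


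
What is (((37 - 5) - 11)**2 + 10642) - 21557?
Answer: -10474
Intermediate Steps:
(((37 - 5) - 11)**2 + 10642) - 21557 = ((32 - 11)**2 + 10642) - 21557 = (21**2 + 10642) - 21557 = (441 + 10642) - 21557 = 11083 - 21557 = -10474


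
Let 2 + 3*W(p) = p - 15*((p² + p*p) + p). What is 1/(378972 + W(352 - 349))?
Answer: 3/1136602 ≈ 2.6394e-6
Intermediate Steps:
W(p) = -⅔ - 10*p² - 14*p/3 (W(p) = -⅔ + (p - 15*((p² + p*p) + p))/3 = -⅔ + (p - 15*((p² + p²) + p))/3 = -⅔ + (p - 15*(2*p² + p))/3 = -⅔ + (p - 15*(p + 2*p²))/3 = -⅔ + (p + (-30*p² - 15*p))/3 = -⅔ + (-30*p² - 14*p)/3 = -⅔ + (-10*p² - 14*p/3) = -⅔ - 10*p² - 14*p/3)
1/(378972 + W(352 - 349)) = 1/(378972 + (-⅔ - 10*(352 - 349)² - 14*(352 - 349)/3)) = 1/(378972 + (-⅔ - 10*3² - 14/3*3)) = 1/(378972 + (-⅔ - 10*9 - 14)) = 1/(378972 + (-⅔ - 90 - 14)) = 1/(378972 - 314/3) = 1/(1136602/3) = 3/1136602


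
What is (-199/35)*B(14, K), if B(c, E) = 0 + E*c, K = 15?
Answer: -1194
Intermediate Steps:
B(c, E) = E*c
(-199/35)*B(14, K) = (-199/35)*(15*14) = -199*1/35*210 = -199/35*210 = -1194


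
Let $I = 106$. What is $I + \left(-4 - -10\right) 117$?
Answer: $808$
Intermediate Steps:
$I + \left(-4 - -10\right) 117 = 106 + \left(-4 - -10\right) 117 = 106 + \left(-4 + 10\right) 117 = 106 + 6 \cdot 117 = 106 + 702 = 808$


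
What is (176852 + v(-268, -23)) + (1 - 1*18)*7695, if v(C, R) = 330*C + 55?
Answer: -42348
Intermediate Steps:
v(C, R) = 55 + 330*C
(176852 + v(-268, -23)) + (1 - 1*18)*7695 = (176852 + (55 + 330*(-268))) + (1 - 1*18)*7695 = (176852 + (55 - 88440)) + (1 - 18)*7695 = (176852 - 88385) - 17*7695 = 88467 - 130815 = -42348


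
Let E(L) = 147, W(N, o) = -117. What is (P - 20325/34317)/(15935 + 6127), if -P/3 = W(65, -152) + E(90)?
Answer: -1036285/252367218 ≈ -0.0041063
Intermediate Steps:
P = -90 (P = -3*(-117 + 147) = -3*30 = -90)
(P - 20325/34317)/(15935 + 6127) = (-90 - 20325/34317)/(15935 + 6127) = (-90 - 20325*1/34317)/22062 = (-90 - 6775/11439)*(1/22062) = -1036285/11439*1/22062 = -1036285/252367218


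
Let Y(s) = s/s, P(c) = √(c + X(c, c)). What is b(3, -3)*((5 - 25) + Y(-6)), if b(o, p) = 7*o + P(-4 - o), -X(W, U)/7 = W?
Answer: -399 - 19*√42 ≈ -522.13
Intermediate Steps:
X(W, U) = -7*W
P(c) = √6*√(-c) (P(c) = √(c - 7*c) = √(-6*c) = √6*√(-c))
Y(s) = 1
b(o, p) = 7*o + √6*√(4 + o) (b(o, p) = 7*o + √6*√(-(-4 - o)) = 7*o + √6*√(4 + o))
b(3, -3)*((5 - 25) + Y(-6)) = (√(24 + 6*3) + 7*3)*((5 - 25) + 1) = (√(24 + 18) + 21)*(-20 + 1) = (√42 + 21)*(-19) = (21 + √42)*(-19) = -399 - 19*√42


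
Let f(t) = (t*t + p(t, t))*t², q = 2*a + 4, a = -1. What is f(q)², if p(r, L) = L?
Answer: 576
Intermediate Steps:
q = 2 (q = 2*(-1) + 4 = -2 + 4 = 2)
f(t) = t²*(t + t²) (f(t) = (t*t + t)*t² = (t² + t)*t² = (t + t²)*t² = t²*(t + t²))
f(q)² = (2³*(1 + 2))² = (8*3)² = 24² = 576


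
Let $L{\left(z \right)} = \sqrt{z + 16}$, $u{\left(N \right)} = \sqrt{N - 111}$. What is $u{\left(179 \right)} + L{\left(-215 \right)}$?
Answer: $2 \sqrt{17} + i \sqrt{199} \approx 8.2462 + 14.107 i$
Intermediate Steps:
$u{\left(N \right)} = \sqrt{-111 + N}$
$L{\left(z \right)} = \sqrt{16 + z}$
$u{\left(179 \right)} + L{\left(-215 \right)} = \sqrt{-111 + 179} + \sqrt{16 - 215} = \sqrt{68} + \sqrt{-199} = 2 \sqrt{17} + i \sqrt{199}$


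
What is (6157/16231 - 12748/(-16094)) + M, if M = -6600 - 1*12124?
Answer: -2445404684695/130610857 ≈ -18723.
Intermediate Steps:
M = -18724 (M = -6600 - 12124 = -18724)
(6157/16231 - 12748/(-16094)) + M = (6157/16231 - 12748/(-16094)) - 18724 = (6157*(1/16231) - 12748*(-1/16094)) - 18724 = (6157/16231 + 6374/8047) - 18724 = 153001773/130610857 - 18724 = -2445404684695/130610857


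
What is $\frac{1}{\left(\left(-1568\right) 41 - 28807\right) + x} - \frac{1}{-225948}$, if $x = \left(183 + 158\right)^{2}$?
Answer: $\frac{124567}{2619415164} \approx 4.7555 \cdot 10^{-5}$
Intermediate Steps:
$x = 116281$ ($x = 341^{2} = 116281$)
$\frac{1}{\left(\left(-1568\right) 41 - 28807\right) + x} - \frac{1}{-225948} = \frac{1}{\left(\left(-1568\right) 41 - 28807\right) + 116281} - \frac{1}{-225948} = \frac{1}{\left(-64288 - 28807\right) + 116281} - - \frac{1}{225948} = \frac{1}{-93095 + 116281} + \frac{1}{225948} = \frac{1}{23186} + \frac{1}{225948} = \frac{124567}{2619415164}$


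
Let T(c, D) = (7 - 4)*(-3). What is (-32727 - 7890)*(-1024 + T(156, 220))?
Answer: 41957361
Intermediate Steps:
T(c, D) = -9 (T(c, D) = 3*(-3) = -9)
(-32727 - 7890)*(-1024 + T(156, 220)) = (-32727 - 7890)*(-1024 - 9) = -40617*(-1033) = 41957361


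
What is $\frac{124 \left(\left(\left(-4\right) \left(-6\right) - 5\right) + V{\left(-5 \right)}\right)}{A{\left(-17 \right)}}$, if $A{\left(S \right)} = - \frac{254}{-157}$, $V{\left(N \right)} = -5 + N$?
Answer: $\frac{87606}{127} \approx 689.81$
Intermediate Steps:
$A{\left(S \right)} = \frac{254}{157}$ ($A{\left(S \right)} = \left(-254\right) \left(- \frac{1}{157}\right) = \frac{254}{157}$)
$\frac{124 \left(\left(\left(-4\right) \left(-6\right) - 5\right) + V{\left(-5 \right)}\right)}{A{\left(-17 \right)}} = \frac{124 \left(\left(\left(-4\right) \left(-6\right) - 5\right) - 10\right)}{\frac{254}{157}} = 124 \left(\left(24 - 5\right) - 10\right) \frac{157}{254} = 124 \left(19 - 10\right) \frac{157}{254} = 124 \cdot 9 \cdot \frac{157}{254} = 1116 \cdot \frac{157}{254} = \frac{87606}{127}$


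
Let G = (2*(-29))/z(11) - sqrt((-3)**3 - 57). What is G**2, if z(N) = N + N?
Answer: -9323/121 + 116*I*sqrt(21)/11 ≈ -77.05 + 48.325*I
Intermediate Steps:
z(N) = 2*N
G = -29/11 - 2*I*sqrt(21) (G = (2*(-29))/((2*11)) - sqrt((-3)**3 - 57) = -58/22 - sqrt(-27 - 57) = -58*1/22 - sqrt(-84) = -29/11 - 2*I*sqrt(21) ≈ -2.6364 - 9.1651*I)
G**2 = (-29/11 - 2*I*sqrt(21))**2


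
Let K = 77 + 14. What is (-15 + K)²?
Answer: 5776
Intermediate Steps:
K = 91
(-15 + K)² = (-15 + 91)² = 76² = 5776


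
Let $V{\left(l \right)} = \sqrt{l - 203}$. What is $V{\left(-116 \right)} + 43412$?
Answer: $43412 + i \sqrt{319} \approx 43412.0 + 17.861 i$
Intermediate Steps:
$V{\left(l \right)} = \sqrt{-203 + l}$
$V{\left(-116 \right)} + 43412 = \sqrt{-203 - 116} + 43412 = \sqrt{-319} + 43412 = i \sqrt{319} + 43412 = 43412 + i \sqrt{319}$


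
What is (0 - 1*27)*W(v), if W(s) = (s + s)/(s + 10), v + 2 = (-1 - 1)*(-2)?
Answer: -9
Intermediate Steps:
v = 2 (v = -2 + (-1 - 1)*(-2) = -2 - 2*(-2) = -2 + 4 = 2)
W(s) = 2*s/(10 + s) (W(s) = (2*s)/(10 + s) = 2*s/(10 + s))
(0 - 1*27)*W(v) = (0 - 1*27)*(2*2/(10 + 2)) = (0 - 27)*(2*2/12) = -54*2/12 = -27*⅓ = -9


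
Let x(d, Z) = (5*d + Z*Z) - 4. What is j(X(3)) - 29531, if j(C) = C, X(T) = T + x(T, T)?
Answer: -29508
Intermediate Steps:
x(d, Z) = -4 + Z² + 5*d (x(d, Z) = (5*d + Z²) - 4 = (Z² + 5*d) - 4 = -4 + Z² + 5*d)
X(T) = -4 + T² + 6*T (X(T) = T + (-4 + T² + 5*T) = -4 + T² + 6*T)
j(X(3)) - 29531 = (-4 + 3² + 6*3) - 29531 = (-4 + 9 + 18) - 29531 = 23 - 29531 = -29508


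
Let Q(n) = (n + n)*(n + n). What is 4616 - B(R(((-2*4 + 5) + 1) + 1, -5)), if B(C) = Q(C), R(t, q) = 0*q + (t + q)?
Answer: 4472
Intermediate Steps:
Q(n) = 4*n² (Q(n) = (2*n)*(2*n) = 4*n²)
R(t, q) = q + t (R(t, q) = 0 + (q + t) = q + t)
B(C) = 4*C²
4616 - B(R(((-2*4 + 5) + 1) + 1, -5)) = 4616 - 4*(-5 + (((-2*4 + 5) + 1) + 1))² = 4616 - 4*(-5 + (((-8 + 5) + 1) + 1))² = 4616 - 4*(-5 + ((-3 + 1) + 1))² = 4616 - 4*(-5 + (-2 + 1))² = 4616 - 4*(-5 - 1)² = 4616 - 4*(-6)² = 4616 - 4*36 = 4616 - 1*144 = 4616 - 144 = 4472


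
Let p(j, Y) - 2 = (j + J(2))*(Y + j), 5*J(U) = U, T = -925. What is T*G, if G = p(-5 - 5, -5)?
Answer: -135050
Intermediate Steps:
J(U) = U/5
p(j, Y) = 2 + (2/5 + j)*(Y + j) (p(j, Y) = 2 + (j + (1/5)*2)*(Y + j) = 2 + (j + 2/5)*(Y + j) = 2 + (2/5 + j)*(Y + j))
G = 146 (G = 2 + (-5 - 5)**2 + (2/5)*(-5) + 2*(-5 - 5)/5 - 5*(-5 - 5) = 2 + (-10)**2 - 2 + (2/5)*(-10) - 5*(-10) = 2 + 100 - 2 - 4 + 50 = 146)
T*G = -925*146 = -135050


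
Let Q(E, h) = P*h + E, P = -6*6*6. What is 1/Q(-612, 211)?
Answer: -1/46188 ≈ -2.1651e-5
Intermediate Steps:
P = -216 (P = -36*6 = -216)
Q(E, h) = E - 216*h (Q(E, h) = -216*h + E = E - 216*h)
1/Q(-612, 211) = 1/(-612 - 216*211) = 1/(-612 - 45576) = 1/(-46188) = -1/46188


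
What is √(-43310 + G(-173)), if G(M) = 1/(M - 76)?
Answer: I*√2685263559/249 ≈ 208.11*I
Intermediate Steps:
G(M) = 1/(-76 + M)
√(-43310 + G(-173)) = √(-43310 + 1/(-76 - 173)) = √(-43310 + 1/(-249)) = √(-43310 - 1/249) = √(-10784191/249) = I*√2685263559/249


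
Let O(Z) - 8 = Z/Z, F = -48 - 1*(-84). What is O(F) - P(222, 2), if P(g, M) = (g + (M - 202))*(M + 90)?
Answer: -2015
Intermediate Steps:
F = 36 (F = -48 + 84 = 36)
P(g, M) = (90 + M)*(-202 + M + g) (P(g, M) = (g + (-202 + M))*(90 + M) = (-202 + M + g)*(90 + M) = (90 + M)*(-202 + M + g))
O(Z) = 9 (O(Z) = 8 + Z/Z = 8 + 1 = 9)
O(F) - P(222, 2) = 9 - (-18180 + 2² - 112*2 + 90*222 + 2*222) = 9 - (-18180 + 4 - 224 + 19980 + 444) = 9 - 1*2024 = 9 - 2024 = -2015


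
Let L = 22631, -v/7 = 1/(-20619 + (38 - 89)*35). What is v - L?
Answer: -507024917/22404 ≈ -22631.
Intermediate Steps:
v = 7/22404 (v = -7/(-20619 + (38 - 89)*35) = -7/(-20619 - 51*35) = -7/(-20619 - 1785) = -7/(-22404) = -7*(-1/22404) = 7/22404 ≈ 0.00031244)
v - L = 7/22404 - 1*22631 = 7/22404 - 22631 = -507024917/22404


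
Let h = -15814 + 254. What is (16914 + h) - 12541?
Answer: -11187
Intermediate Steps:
h = -15560
(16914 + h) - 12541 = (16914 - 15560) - 12541 = 1354 - 12541 = -11187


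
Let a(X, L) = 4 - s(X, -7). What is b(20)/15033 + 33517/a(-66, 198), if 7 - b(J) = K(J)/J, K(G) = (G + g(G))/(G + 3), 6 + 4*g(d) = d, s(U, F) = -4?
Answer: 2414334517/576265 ≈ 4189.6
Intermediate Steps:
g(d) = -3/2 + d/4
a(X, L) = 8 (a(X, L) = 4 - 1*(-4) = 4 + 4 = 8)
K(G) = (-3/2 + 5*G/4)/(3 + G) (K(G) = (G + (-3/2 + G/4))/(G + 3) = (-3/2 + 5*G/4)/(3 + G))
b(J) = 7 - (-6 + 5*J)/(4*J*(3 + J)) (b(J) = 7 - (-6 + 5*J)/(4*(3 + J))/J = 7 - (-6 + 5*J)/(4*J*(3 + J)))
b(20)/15033 + 33517/a(-66, 198) = ((¼)*(6 + 28*20² + 79*20)/(20*(3 + 20)))/15033 + 33517/8 = ((¼)*(1/20)*(6 + 28*400 + 1580)/23)*(1/15033) + 33517*(⅛) = ((¼)*(1/20)*(1/23)*(6 + 11200 + 1580))*(1/15033) + 33517/8 = ((¼)*(1/20)*(1/23)*12786)*(1/15033) + 33517/8 = (6393/920)*(1/15033) + 33517/8 = 2131/4610120 + 33517/8 = 2414334517/576265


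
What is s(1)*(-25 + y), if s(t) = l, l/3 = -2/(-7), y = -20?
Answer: -270/7 ≈ -38.571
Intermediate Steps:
l = 6/7 (l = 3*(-2/(-7)) = 3*(-2*(-⅐)) = 3*(2/7) = 6/7 ≈ 0.85714)
s(t) = 6/7
s(1)*(-25 + y) = 6*(-25 - 20)/7 = (6/7)*(-45) = -270/7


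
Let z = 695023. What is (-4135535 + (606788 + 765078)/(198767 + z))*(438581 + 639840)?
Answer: -1993082938492518532/446895 ≈ -4.4598e+12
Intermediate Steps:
(-4135535 + (606788 + 765078)/(198767 + z))*(438581 + 639840) = (-4135535 + (606788 + 765078)/(198767 + 695023))*(438581 + 639840) = (-4135535 + 1371866/893790)*1078421 = (-4135535 + 1371866*(1/893790))*1078421 = (-4135535 + 685933/446895)*1078421 = -1848149227892/446895*1078421 = -1993082938492518532/446895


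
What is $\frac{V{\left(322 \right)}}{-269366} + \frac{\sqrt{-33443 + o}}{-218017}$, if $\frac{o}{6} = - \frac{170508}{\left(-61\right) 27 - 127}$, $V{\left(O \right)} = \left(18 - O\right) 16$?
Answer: $\frac{2432}{134683} - \frac{i \sqrt{25858193879}}{193381079} \approx 0.018057 - 0.00083154 i$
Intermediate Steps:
$V{\left(O \right)} = 288 - 16 O$
$o = \frac{511524}{887}$ ($o = 6 \left(- \frac{170508}{\left(-61\right) 27 - 127}\right) = 6 \left(- \frac{170508}{-1647 - 127}\right) = 6 \left(- \frac{170508}{-1774}\right) = 6 \left(\left(-170508\right) \left(- \frac{1}{1774}\right)\right) = 6 \cdot \frac{85254}{887} = \frac{511524}{887} \approx 576.69$)
$\frac{V{\left(322 \right)}}{-269366} + \frac{\sqrt{-33443 + o}}{-218017} = \frac{288 - 5152}{-269366} + \frac{\sqrt{-33443 + \frac{511524}{887}}}{-218017} = \left(288 - 5152\right) \left(- \frac{1}{269366}\right) + \sqrt{- \frac{29152417}{887}} \left(- \frac{1}{218017}\right) = \left(-4864\right) \left(- \frac{1}{269366}\right) + \frac{i \sqrt{25858193879}}{887} \left(- \frac{1}{218017}\right) = \frac{2432}{134683} - \frac{i \sqrt{25858193879}}{193381079}$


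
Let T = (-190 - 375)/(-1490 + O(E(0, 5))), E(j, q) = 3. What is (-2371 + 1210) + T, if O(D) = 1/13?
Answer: -22480064/19369 ≈ -1160.6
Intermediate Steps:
O(D) = 1/13
T = 7345/19369 (T = (-190 - 375)/(-1490 + 1/13) = -565/(-19369/13) = -565*(-13/19369) = 7345/19369 ≈ 0.37921)
(-2371 + 1210) + T = (-2371 + 1210) + 7345/19369 = -1161 + 7345/19369 = -22480064/19369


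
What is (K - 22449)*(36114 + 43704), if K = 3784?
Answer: -1489802970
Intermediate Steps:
(K - 22449)*(36114 + 43704) = (3784 - 22449)*(36114 + 43704) = -18665*79818 = -1489802970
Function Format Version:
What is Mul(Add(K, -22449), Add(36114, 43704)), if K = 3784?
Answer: -1489802970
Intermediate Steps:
Mul(Add(K, -22449), Add(36114, 43704)) = Mul(Add(3784, -22449), Add(36114, 43704)) = Mul(-18665, 79818) = -1489802970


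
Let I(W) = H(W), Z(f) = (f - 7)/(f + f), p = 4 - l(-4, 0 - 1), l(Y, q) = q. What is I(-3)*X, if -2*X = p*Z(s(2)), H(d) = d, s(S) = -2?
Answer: 135/8 ≈ 16.875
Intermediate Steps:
p = 5 (p = 4 - (0 - 1) = 4 - 1*(-1) = 4 + 1 = 5)
Z(f) = (-7 + f)/(2*f) (Z(f) = (-7 + f)/((2*f)) = (-7 + f)*(1/(2*f)) = (-7 + f)/(2*f))
I(W) = W
X = -45/8 (X = -5*(½)*(-7 - 2)/(-2)/2 = -5*(½)*(-½)*(-9)/2 = -5*9/(2*4) = -½*45/4 = -45/8 ≈ -5.6250)
I(-3)*X = -3*(-45/8) = 135/8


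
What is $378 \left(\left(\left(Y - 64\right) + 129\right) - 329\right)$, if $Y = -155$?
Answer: $-158382$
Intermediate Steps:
$378 \left(\left(\left(Y - 64\right) + 129\right) - 329\right) = 378 \left(\left(\left(-155 - 64\right) + 129\right) - 329\right) = 378 \left(\left(-219 + 129\right) - 329\right) = 378 \left(-90 - 329\right) = 378 \left(-419\right) = -158382$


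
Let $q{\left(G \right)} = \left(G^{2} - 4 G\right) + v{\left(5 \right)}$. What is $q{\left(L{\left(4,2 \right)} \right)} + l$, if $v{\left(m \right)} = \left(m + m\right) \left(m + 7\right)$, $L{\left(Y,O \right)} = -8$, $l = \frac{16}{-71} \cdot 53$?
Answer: $\frac{14488}{71} \approx 204.06$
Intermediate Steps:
$l = - \frac{848}{71}$ ($l = 16 \left(- \frac{1}{71}\right) 53 = \left(- \frac{16}{71}\right) 53 = - \frac{848}{71} \approx -11.944$)
$v{\left(m \right)} = 2 m \left(7 + m\right)$
$q{\left(G \right)} = 120 + G^{2} - 4 G$ ($q{\left(G \right)} = \left(G^{2} - 4 G\right) + 2 \cdot 5 \left(7 + 5\right) = \left(G^{2} - 4 G\right) + 2 \cdot 5 \cdot 12 = \left(G^{2} - 4 G\right) + 120 = 120 + G^{2} - 4 G$)
$q{\left(L{\left(4,2 \right)} \right)} + l = \left(120 + \left(-8\right)^{2} - -32\right) - \frac{848}{71} = \left(120 + 64 + 32\right) - \frac{848}{71} = 216 - \frac{848}{71} = \frac{14488}{71}$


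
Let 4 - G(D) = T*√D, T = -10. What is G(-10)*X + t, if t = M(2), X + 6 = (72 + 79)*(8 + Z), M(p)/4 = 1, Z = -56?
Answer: -29012 - 72540*I*√10 ≈ -29012.0 - 2.2939e+5*I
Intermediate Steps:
M(p) = 4 (M(p) = 4*1 = 4)
X = -7254 (X = -6 + (72 + 79)*(8 - 56) = -6 + 151*(-48) = -6 - 7248 = -7254)
t = 4
G(D) = 4 + 10*√D (G(D) = 4 - (-10)*√D = 4 + 10*√D)
G(-10)*X + t = (4 + 10*√(-10))*(-7254) + 4 = (4 + 10*(I*√10))*(-7254) + 4 = (4 + 10*I*√10)*(-7254) + 4 = (-29016 - 72540*I*√10) + 4 = -29012 - 72540*I*√10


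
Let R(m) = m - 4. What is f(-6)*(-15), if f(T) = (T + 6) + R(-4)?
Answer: 120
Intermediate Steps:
R(m) = -4 + m
f(T) = -2 + T (f(T) = (T + 6) + (-4 - 4) = (6 + T) - 8 = -2 + T)
f(-6)*(-15) = (-2 - 6)*(-15) = -8*(-15) = 120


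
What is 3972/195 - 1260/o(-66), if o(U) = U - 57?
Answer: 81584/2665 ≈ 30.613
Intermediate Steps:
o(U) = -57 + U
3972/195 - 1260/o(-66) = 3972/195 - 1260/(-57 - 66) = 3972*(1/195) - 1260/(-123) = 1324/65 - 1260*(-1/123) = 1324/65 + 420/41 = 81584/2665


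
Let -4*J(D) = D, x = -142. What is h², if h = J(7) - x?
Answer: 314721/16 ≈ 19670.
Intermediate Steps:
J(D) = -D/4
h = 561/4 (h = -¼*7 - 1*(-142) = -7/4 + 142 = 561/4 ≈ 140.25)
h² = (561/4)² = 314721/16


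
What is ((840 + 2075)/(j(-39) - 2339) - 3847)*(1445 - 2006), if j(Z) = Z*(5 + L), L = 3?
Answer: 520266912/241 ≈ 2.1588e+6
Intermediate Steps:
j(Z) = 8*Z (j(Z) = Z*(5 + 3) = Z*8 = 8*Z)
((840 + 2075)/(j(-39) - 2339) - 3847)*(1445 - 2006) = ((840 + 2075)/(8*(-39) - 2339) - 3847)*(1445 - 2006) = (2915/(-312 - 2339) - 3847)*(-561) = (2915/(-2651) - 3847)*(-561) = (2915*(-1/2651) - 3847)*(-561) = (-265/241 - 3847)*(-561) = -927392/241*(-561) = 520266912/241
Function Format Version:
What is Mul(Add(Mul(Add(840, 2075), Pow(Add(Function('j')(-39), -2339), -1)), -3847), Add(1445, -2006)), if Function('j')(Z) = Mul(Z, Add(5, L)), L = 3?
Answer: Rational(520266912, 241) ≈ 2.1588e+6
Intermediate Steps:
Function('j')(Z) = Mul(8, Z) (Function('j')(Z) = Mul(Z, Add(5, 3)) = Mul(Z, 8) = Mul(8, Z))
Mul(Add(Mul(Add(840, 2075), Pow(Add(Function('j')(-39), -2339), -1)), -3847), Add(1445, -2006)) = Mul(Add(Mul(Add(840, 2075), Pow(Add(Mul(8, -39), -2339), -1)), -3847), Add(1445, -2006)) = Mul(Add(Mul(2915, Pow(Add(-312, -2339), -1)), -3847), -561) = Mul(Add(Mul(2915, Pow(-2651, -1)), -3847), -561) = Mul(Add(Mul(2915, Rational(-1, 2651)), -3847), -561) = Mul(Add(Rational(-265, 241), -3847), -561) = Mul(Rational(-927392, 241), -561) = Rational(520266912, 241)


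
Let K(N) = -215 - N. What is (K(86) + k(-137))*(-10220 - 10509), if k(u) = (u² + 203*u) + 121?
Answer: 191162838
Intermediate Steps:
k(u) = 121 + u² + 203*u
(K(86) + k(-137))*(-10220 - 10509) = ((-215 - 1*86) + (121 + (-137)² + 203*(-137)))*(-10220 - 10509) = ((-215 - 86) + (121 + 18769 - 27811))*(-20729) = (-301 - 8921)*(-20729) = -9222*(-20729) = 191162838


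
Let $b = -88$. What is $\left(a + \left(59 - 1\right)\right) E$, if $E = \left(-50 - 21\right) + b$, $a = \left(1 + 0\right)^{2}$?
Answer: $-9381$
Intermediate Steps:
$a = 1$ ($a = 1^{2} = 1$)
$E = -159$ ($E = \left(-50 - 21\right) - 88 = -71 - 88 = -159$)
$\left(a + \left(59 - 1\right)\right) E = \left(1 + \left(59 - 1\right)\right) \left(-159\right) = \left(1 + 58\right) \left(-159\right) = 59 \left(-159\right) = -9381$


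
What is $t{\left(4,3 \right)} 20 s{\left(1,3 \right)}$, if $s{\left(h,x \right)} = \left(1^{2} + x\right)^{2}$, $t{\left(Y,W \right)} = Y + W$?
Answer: $2240$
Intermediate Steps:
$t{\left(Y,W \right)} = W + Y$
$s{\left(h,x \right)} = \left(1 + x\right)^{2}$
$t{\left(4,3 \right)} 20 s{\left(1,3 \right)} = \left(3 + 4\right) 20 \left(1 + 3\right)^{2} = 7 \cdot 20 \cdot 4^{2} = 140 \cdot 16 = 2240$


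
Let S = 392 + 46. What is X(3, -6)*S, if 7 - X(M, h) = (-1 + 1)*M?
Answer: 3066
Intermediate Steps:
X(M, h) = 7 (X(M, h) = 7 - (-1 + 1)*M = 7 - 0*M = 7 - 1*0 = 7 + 0 = 7)
S = 438
X(3, -6)*S = 7*438 = 3066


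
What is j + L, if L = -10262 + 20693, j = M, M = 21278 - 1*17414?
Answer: 14295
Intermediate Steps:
M = 3864 (M = 21278 - 17414 = 3864)
j = 3864
L = 10431
j + L = 3864 + 10431 = 14295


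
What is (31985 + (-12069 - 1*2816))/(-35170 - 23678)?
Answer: -1425/4904 ≈ -0.29058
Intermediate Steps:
(31985 + (-12069 - 1*2816))/(-35170 - 23678) = (31985 + (-12069 - 2816))/(-58848) = (31985 - 14885)*(-1/58848) = 17100*(-1/58848) = -1425/4904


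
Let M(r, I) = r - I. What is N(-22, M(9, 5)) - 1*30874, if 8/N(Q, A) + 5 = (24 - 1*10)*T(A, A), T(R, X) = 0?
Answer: -154378/5 ≈ -30876.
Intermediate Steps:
N(Q, A) = -8/5 (N(Q, A) = 8/(-5 + (24 - 1*10)*0) = 8/(-5 + (24 - 10)*0) = 8/(-5 + 14*0) = 8/(-5 + 0) = 8/(-5) = 8*(-⅕) = -8/5)
N(-22, M(9, 5)) - 1*30874 = -8/5 - 1*30874 = -8/5 - 30874 = -154378/5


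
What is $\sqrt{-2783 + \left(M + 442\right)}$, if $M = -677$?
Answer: $i \sqrt{3018} \approx 54.936 i$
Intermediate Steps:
$\sqrt{-2783 + \left(M + 442\right)} = \sqrt{-2783 + \left(-677 + 442\right)} = \sqrt{-2783 - 235} = \sqrt{-3018} = i \sqrt{3018}$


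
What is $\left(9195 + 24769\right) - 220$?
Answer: $33744$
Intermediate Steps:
$\left(9195 + 24769\right) - 220 = 33964 - 220 = 33744$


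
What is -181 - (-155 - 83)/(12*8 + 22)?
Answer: -10560/59 ≈ -178.98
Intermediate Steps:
-181 - (-155 - 83)/(12*8 + 22) = -181 - (-238)/(96 + 22) = -181 - (-238)/118 = -181 - 1*(-119/59) = -181 + 119/59 = -10560/59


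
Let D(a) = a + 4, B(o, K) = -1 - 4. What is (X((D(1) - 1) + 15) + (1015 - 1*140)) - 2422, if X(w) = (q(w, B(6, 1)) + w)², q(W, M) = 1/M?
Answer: -29839/25 ≈ -1193.6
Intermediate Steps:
B(o, K) = -5
D(a) = 4 + a
X(w) = (-⅕ + w)² (X(w) = (1/(-5) + w)² = (-⅕ + w)²)
(X((D(1) - 1) + 15) + (1015 - 1*140)) - 2422 = ((-1 + 5*(((4 + 1) - 1) + 15))²/25 + (1015 - 1*140)) - 2422 = ((-1 + 5*((5 - 1) + 15))²/25 + (1015 - 140)) - 2422 = ((-1 + 5*(4 + 15))²/25 + 875) - 2422 = ((-1 + 5*19)²/25 + 875) - 2422 = ((-1 + 95)²/25 + 875) - 2422 = ((1/25)*94² + 875) - 2422 = ((1/25)*8836 + 875) - 2422 = (8836/25 + 875) - 2422 = 30711/25 - 2422 = -29839/25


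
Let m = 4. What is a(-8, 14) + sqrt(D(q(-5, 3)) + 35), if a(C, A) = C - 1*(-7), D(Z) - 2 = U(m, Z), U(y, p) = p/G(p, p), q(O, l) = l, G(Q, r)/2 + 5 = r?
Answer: -1 + sqrt(145)/2 ≈ 5.0208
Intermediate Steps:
G(Q, r) = -10 + 2*r
U(y, p) = p/(-10 + 2*p)
D(Z) = 2 + Z/(2*(-5 + Z))
a(C, A) = 7 + C (a(C, A) = C + 7 = 7 + C)
a(-8, 14) + sqrt(D(q(-5, 3)) + 35) = (7 - 8) + sqrt(5*(-4 + 3)/(2*(-5 + 3)) + 35) = -1 + sqrt((5/2)*(-1)/(-2) + 35) = -1 + sqrt((5/2)*(-1/2)*(-1) + 35) = -1 + sqrt(5/4 + 35) = -1 + sqrt(145/4) = -1 + sqrt(145)/2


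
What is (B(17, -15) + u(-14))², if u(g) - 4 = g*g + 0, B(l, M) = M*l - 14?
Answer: 4761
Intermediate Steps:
B(l, M) = -14 + M*l
u(g) = 4 + g² (u(g) = 4 + (g*g + 0) = 4 + (g² + 0) = 4 + g²)
(B(17, -15) + u(-14))² = ((-14 - 15*17) + (4 + (-14)²))² = ((-14 - 255) + (4 + 196))² = (-269 + 200)² = (-69)² = 4761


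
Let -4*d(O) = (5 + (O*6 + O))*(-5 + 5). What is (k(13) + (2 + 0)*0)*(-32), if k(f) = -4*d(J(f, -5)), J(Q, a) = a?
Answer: 0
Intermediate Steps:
d(O) = 0 (d(O) = -(5 + (O*6 + O))*(-5 + 5)/4 = -(5 + (6*O + O))*0/4 = -(5 + 7*O)*0/4 = -¼*0 = 0)
k(f) = 0 (k(f) = -4*0 = 0)
(k(13) + (2 + 0)*0)*(-32) = (0 + (2 + 0)*0)*(-32) = (0 + 2*0)*(-32) = (0 + 0)*(-32) = 0*(-32) = 0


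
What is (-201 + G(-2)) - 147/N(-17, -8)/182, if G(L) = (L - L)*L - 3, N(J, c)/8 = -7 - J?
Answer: -424341/2080 ≈ -204.01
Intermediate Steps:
N(J, c) = -56 - 8*J (N(J, c) = 8*(-7 - J) = -56 - 8*J)
G(L) = -3 (G(L) = 0*L - 3 = 0 - 3 = -3)
(-201 + G(-2)) - 147/N(-17, -8)/182 = (-201 - 3) - 147/(-56 - 8*(-17))/182 = -204 - 147/(-56 + 136)*(1/182) = -204 - 147/80*(1/182) = -204 - 147*1/80*(1/182) = -204 - 147/80*1/182 = -204 - 21/2080 = -424341/2080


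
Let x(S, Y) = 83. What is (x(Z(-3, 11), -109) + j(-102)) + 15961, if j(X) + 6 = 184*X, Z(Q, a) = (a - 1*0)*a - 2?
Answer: -2730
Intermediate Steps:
Z(Q, a) = -2 + a² (Z(Q, a) = (a + 0)*a - 2 = a*a - 2 = a² - 2 = -2 + a²)
j(X) = -6 + 184*X
(x(Z(-3, 11), -109) + j(-102)) + 15961 = (83 + (-6 + 184*(-102))) + 15961 = (83 + (-6 - 18768)) + 15961 = (83 - 18774) + 15961 = -18691 + 15961 = -2730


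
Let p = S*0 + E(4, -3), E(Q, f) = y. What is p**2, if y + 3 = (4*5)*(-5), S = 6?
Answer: 10609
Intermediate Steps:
y = -103 (y = -3 + (4*5)*(-5) = -3 + 20*(-5) = -3 - 100 = -103)
E(Q, f) = -103
p = -103 (p = 6*0 - 103 = 0 - 103 = -103)
p**2 = (-103)**2 = 10609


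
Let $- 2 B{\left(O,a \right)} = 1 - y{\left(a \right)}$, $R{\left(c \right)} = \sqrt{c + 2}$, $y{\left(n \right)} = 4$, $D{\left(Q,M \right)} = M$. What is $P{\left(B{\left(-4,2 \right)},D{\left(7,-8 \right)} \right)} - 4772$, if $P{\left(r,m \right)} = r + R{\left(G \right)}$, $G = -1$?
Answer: $- \frac{9539}{2} \approx -4769.5$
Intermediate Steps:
$R{\left(c \right)} = \sqrt{2 + c}$
$B{\left(O,a \right)} = \frac{3}{2}$ ($B{\left(O,a \right)} = - \frac{1 - 4}{2} = \left(- \frac{1}{2}\right) \left(-3\right) = \frac{3}{2}$)
$P{\left(r,m \right)} = 1 + r$ ($P{\left(r,m \right)} = r + \sqrt{2 - 1} = r + \sqrt{1} = r + 1 = 1 + r$)
$P{\left(B{\left(-4,2 \right)},D{\left(7,-8 \right)} \right)} - 4772 = \left(1 + \frac{3}{2}\right) - 4772 = \frac{5}{2} - 4772 = - \frac{9539}{2}$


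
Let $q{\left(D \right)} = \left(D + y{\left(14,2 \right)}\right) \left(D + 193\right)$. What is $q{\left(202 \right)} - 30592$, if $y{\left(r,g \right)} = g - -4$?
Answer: $51568$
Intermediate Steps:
$y{\left(r,g \right)} = 4 + g$ ($y{\left(r,g \right)} = g + 4 = 4 + g$)
$q{\left(D \right)} = \left(6 + D\right) \left(193 + D\right)$ ($q{\left(D \right)} = \left(D + \left(4 + 2\right)\right) \left(D + 193\right) = \left(D + 6\right) \left(193 + D\right) = \left(6 + D\right) \left(193 + D\right)$)
$q{\left(202 \right)} - 30592 = \left(1158 + 202^{2} + 199 \cdot 202\right) - 30592 = \left(1158 + 40804 + 40198\right) - 30592 = 82160 - 30592 = 51568$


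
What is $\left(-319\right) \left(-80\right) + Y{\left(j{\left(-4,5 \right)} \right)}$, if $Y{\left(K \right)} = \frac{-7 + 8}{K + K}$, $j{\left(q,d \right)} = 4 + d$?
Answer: $\frac{459361}{18} \approx 25520.0$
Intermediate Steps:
$Y{\left(K \right)} = \frac{1}{2 K}$ ($Y{\left(K \right)} = 1 \frac{1}{2 K} = \frac{1}{2 K}$)
$\left(-319\right) \left(-80\right) + Y{\left(j{\left(-4,5 \right)} \right)} = \left(-319\right) \left(-80\right) + \frac{1}{2 \left(4 + 5\right)} = 25520 + \frac{1}{2 \cdot 9} = 25520 + \frac{1}{2} \cdot \frac{1}{9} = 25520 + \frac{1}{18} = \frac{459361}{18}$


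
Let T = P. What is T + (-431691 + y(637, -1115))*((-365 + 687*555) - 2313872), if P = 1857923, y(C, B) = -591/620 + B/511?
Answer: 9441755358369059/11315 ≈ 8.3445e+11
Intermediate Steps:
y(C, B) = -591/620 + B/511 (y(C, B) = -591*1/620 + B*(1/511) = -591/620 + B/511)
T = 1857923
T + (-431691 + y(637, -1115))*((-365 + 687*555) - 2313872) = 1857923 + (-431691 + (-591/620 + (1/511)*(-1115)))*((-365 + 687*555) - 2313872) = 1857923 + (-431691 + (-591/620 - 1115/511))*((-365 + 381285) - 2313872) = 1857923 + (-431691 - 993301/316820)*(380920 - 2313872) = 1857923 - 136769335921/316820*(-1932952) = 1857923 + 9441734335970314/11315 = 9441755358369059/11315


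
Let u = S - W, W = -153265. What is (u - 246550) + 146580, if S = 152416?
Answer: 205711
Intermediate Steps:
u = 305681 (u = 152416 - 1*(-153265) = 152416 + 153265 = 305681)
(u - 246550) + 146580 = (305681 - 246550) + 146580 = 59131 + 146580 = 205711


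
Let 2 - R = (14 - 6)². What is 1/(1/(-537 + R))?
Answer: -599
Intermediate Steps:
R = -62 (R = 2 - (14 - 6)² = 2 - 1*8² = 2 - 1*64 = 2 - 64 = -62)
1/(1/(-537 + R)) = 1/(1/(-537 - 62)) = 1/(1/(-599)) = 1/(-1/599) = -599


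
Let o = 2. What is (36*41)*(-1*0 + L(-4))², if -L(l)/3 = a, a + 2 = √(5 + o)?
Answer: 146124 - 53136*√7 ≈ 5539.4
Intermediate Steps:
a = -2 + √7 (a = -2 + √(5 + 2) = -2 + √7 ≈ 0.64575)
L(l) = 6 - 3*√7 (L(l) = -3*(-2 + √7) = 6 - 3*√7)
(36*41)*(-1*0 + L(-4))² = (36*41)*(-1*0 + (6 - 3*√7))² = 1476*(0 + (6 - 3*√7))² = 1476*(6 - 3*√7)²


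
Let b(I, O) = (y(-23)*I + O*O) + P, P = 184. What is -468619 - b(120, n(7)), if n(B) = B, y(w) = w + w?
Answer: -463332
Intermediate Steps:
y(w) = 2*w
b(I, O) = 184 + O² - 46*I (b(I, O) = ((2*(-23))*I + O*O) + 184 = (-46*I + O²) + 184 = (O² - 46*I) + 184 = 184 + O² - 46*I)
-468619 - b(120, n(7)) = -468619 - (184 + 7² - 46*120) = -468619 - (184 + 49 - 5520) = -468619 - 1*(-5287) = -468619 + 5287 = -463332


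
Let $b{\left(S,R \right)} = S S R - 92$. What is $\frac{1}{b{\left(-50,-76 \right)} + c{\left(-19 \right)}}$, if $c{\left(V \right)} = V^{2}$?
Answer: $- \frac{1}{189731} \approx -5.2706 \cdot 10^{-6}$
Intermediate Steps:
$b{\left(S,R \right)} = -92 + R S^{2}$ ($b{\left(S,R \right)} = S^{2} R - 92 = R S^{2} - 92 = -92 + R S^{2}$)
$\frac{1}{b{\left(-50,-76 \right)} + c{\left(-19 \right)}} = \frac{1}{\left(-92 - 76 \left(-50\right)^{2}\right) + \left(-19\right)^{2}} = \frac{1}{\left(-92 - 190000\right) + 361} = \frac{1}{-190092 + 361} = \frac{1}{-189731} = - \frac{1}{189731}$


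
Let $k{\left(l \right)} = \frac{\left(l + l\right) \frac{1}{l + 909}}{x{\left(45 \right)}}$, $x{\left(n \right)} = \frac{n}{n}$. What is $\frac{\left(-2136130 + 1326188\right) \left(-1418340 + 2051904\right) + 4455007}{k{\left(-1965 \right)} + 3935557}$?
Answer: $- \frac{90313632337456}{692658687} \approx -1.3039 \cdot 10^{5}$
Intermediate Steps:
$x{\left(n \right)} = 1$
$k{\left(l \right)} = \frac{2 l}{909 + l}$ ($k{\left(l \right)} = \frac{\left(l + l\right) \frac{1}{l + 909}}{1} = \frac{2 l}{909 + l} 1 = \frac{2 l}{909 + l}$)
$\frac{\left(-2136130 + 1326188\right) \left(-1418340 + 2051904\right) + 4455007}{k{\left(-1965 \right)} + 3935557} = \frac{\left(-2136130 + 1326188\right) \left(-1418340 + 2051904\right) + 4455007}{2 \left(-1965\right) \frac{1}{909 - 1965} + 3935557} = \frac{\left(-809942\right) 633564 + 4455007}{2 \left(-1965\right) \frac{1}{-1056} + 3935557} = \frac{-513150093288 + 4455007}{2 \left(-1965\right) \left(- \frac{1}{1056}\right) + 3935557} = - \frac{513145638281}{\frac{655}{176} + 3935557} = - \frac{513145638281}{\frac{692658687}{176}} = \left(-513145638281\right) \frac{176}{692658687} = - \frac{90313632337456}{692658687}$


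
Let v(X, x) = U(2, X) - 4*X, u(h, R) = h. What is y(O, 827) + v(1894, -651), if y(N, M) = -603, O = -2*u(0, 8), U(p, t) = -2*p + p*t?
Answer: -4395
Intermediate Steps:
O = 0 (O = -2*0 = 0)
v(X, x) = -4 - 2*X (v(X, x) = 2*(-2 + X) - 4*X = (-4 + 2*X) - 4*X = -4 - 2*X)
y(O, 827) + v(1894, -651) = -603 + (-4 - 2*1894) = -603 + (-4 - 3788) = -603 - 3792 = -4395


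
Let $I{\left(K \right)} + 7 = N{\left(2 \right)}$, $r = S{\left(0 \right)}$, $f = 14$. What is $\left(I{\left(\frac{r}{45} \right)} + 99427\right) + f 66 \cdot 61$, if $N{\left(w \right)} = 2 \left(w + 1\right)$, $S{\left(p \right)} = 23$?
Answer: $155790$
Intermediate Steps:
$r = 23$
$N{\left(w \right)} = 2 + 2 w$ ($N{\left(w \right)} = 2 \left(1 + w\right) = 2 + 2 w$)
$I{\left(K \right)} = -1$ ($I{\left(K \right)} = -7 + \left(2 + 2 \cdot 2\right) = -7 + \left(2 + 4\right) = -7 + 6 = -1$)
$\left(I{\left(\frac{r}{45} \right)} + 99427\right) + f 66 \cdot 61 = \left(-1 + 99427\right) + 14 \cdot 66 \cdot 61 = 99426 + 924 \cdot 61 = 99426 + 56364 = 155790$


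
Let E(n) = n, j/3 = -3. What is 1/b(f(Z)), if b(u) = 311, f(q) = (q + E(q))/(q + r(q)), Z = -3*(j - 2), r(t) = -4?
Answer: 1/311 ≈ 0.0032154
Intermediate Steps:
j = -9 (j = 3*(-3) = -9)
Z = 33 (Z = -3*(-9 - 2) = -3*(-11) = 33)
f(q) = 2*q/(-4 + q) (f(q) = (q + q)/(q - 4) = (2*q)/(-4 + q) = 2*q/(-4 + q))
1/b(f(Z)) = 1/311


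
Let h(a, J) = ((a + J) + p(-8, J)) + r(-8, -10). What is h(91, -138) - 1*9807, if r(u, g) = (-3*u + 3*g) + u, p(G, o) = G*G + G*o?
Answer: -8700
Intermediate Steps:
p(G, o) = G**2 + G*o
r(u, g) = -2*u + 3*g
h(a, J) = 50 + a - 7*J (h(a, J) = ((a + J) - 8*(-8 + J)) + (-2*(-8) + 3*(-10)) = ((J + a) + (64 - 8*J)) + (16 - 30) = (64 + a - 7*J) - 14 = 50 + a - 7*J)
h(91, -138) - 1*9807 = (50 + 91 - 7*(-138)) - 1*9807 = (50 + 91 + 966) - 9807 = 1107 - 9807 = -8700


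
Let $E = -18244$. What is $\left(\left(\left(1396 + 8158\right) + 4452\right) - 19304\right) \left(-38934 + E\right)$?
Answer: $302929044$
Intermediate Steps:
$\left(\left(\left(1396 + 8158\right) + 4452\right) - 19304\right) \left(-38934 + E\right) = \left(\left(\left(1396 + 8158\right) + 4452\right) - 19304\right) \left(-38934 - 18244\right) = \left(\left(9554 + 4452\right) - 19304\right) \left(-57178\right) = \left(14006 - 19304\right) \left(-57178\right) = \left(-5298\right) \left(-57178\right) = 302929044$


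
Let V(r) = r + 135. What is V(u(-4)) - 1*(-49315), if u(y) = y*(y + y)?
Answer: 49482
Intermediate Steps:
u(y) = 2*y**2 (u(y) = y*(2*y) = 2*y**2)
V(r) = 135 + r
V(u(-4)) - 1*(-49315) = (135 + 2*(-4)**2) - 1*(-49315) = (135 + 2*16) + 49315 = (135 + 32) + 49315 = 167 + 49315 = 49482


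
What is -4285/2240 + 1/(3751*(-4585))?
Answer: -2105567649/1100693440 ≈ -1.9129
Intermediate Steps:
-4285/2240 + 1/(3751*(-4585)) = -4285*1/2240 + (1/3751)*(-1/4585) = -857/448 - 1/17198335 = -2105567649/1100693440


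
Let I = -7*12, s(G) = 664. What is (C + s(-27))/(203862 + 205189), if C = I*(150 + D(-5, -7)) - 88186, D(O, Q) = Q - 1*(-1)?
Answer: -99618/409051 ≈ -0.24353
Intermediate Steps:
D(O, Q) = 1 + Q (D(O, Q) = Q + 1 = 1 + Q)
I = -84
C = -100282 (C = -84*(150 + (1 - 7)) - 88186 = -84*(150 - 6) - 88186 = -84*144 - 88186 = -12096 - 88186 = -100282)
(C + s(-27))/(203862 + 205189) = (-100282 + 664)/(203862 + 205189) = -99618/409051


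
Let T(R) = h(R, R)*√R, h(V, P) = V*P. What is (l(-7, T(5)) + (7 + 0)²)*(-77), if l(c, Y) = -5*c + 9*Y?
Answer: -6468 - 17325*√5 ≈ -45208.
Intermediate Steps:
h(V, P) = P*V
T(R) = R^(5/2) (T(R) = (R*R)*√R = R²*√R = R^(5/2))
(l(-7, T(5)) + (7 + 0)²)*(-77) = ((-5*(-7) + 9*5^(5/2)) + (7 + 0)²)*(-77) = ((35 + 9*(25*√5)) + 7²)*(-77) = ((35 + 225*√5) + 49)*(-77) = (84 + 225*√5)*(-77) = -6468 - 17325*√5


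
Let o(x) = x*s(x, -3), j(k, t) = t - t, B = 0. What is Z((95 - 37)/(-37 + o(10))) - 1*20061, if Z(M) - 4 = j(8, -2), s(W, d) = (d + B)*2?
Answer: -20057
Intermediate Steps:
j(k, t) = 0
s(W, d) = 2*d (s(W, d) = (d + 0)*2 = d*2 = 2*d)
o(x) = -6*x (o(x) = x*(2*(-3)) = x*(-6) = -6*x)
Z(M) = 4 (Z(M) = 4 + 0 = 4)
Z((95 - 37)/(-37 + o(10))) - 1*20061 = 4 - 1*20061 = 4 - 20061 = -20057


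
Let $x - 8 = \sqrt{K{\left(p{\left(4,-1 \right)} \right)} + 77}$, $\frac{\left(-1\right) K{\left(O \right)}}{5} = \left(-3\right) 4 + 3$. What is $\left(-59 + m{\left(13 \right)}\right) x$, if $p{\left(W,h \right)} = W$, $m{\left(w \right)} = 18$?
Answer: $-328 - 41 \sqrt{122} \approx -780.86$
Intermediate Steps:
$K{\left(O \right)} = 45$ ($K{\left(O \right)} = - 5 \left(\left(-3\right) 4 + 3\right) = - 5 \left(-12 + 3\right) = \left(-5\right) \left(-9\right) = 45$)
$x = 8 + \sqrt{122}$ ($x = 8 + \sqrt{45 + 77} = 8 + \sqrt{122} \approx 19.045$)
$\left(-59 + m{\left(13 \right)}\right) x = \left(-59 + 18\right) \left(8 + \sqrt{122}\right) = - 41 \left(8 + \sqrt{122}\right) = -328 - 41 \sqrt{122}$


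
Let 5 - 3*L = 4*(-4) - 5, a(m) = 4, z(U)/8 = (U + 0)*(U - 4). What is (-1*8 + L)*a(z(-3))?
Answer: 8/3 ≈ 2.6667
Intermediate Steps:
z(U) = 8*U*(-4 + U) (z(U) = 8*((U + 0)*(U - 4)) = 8*(U*(-4 + U)) = 8*U*(-4 + U))
L = 26/3 (L = 5/3 - (4*(-4) - 5)/3 = 5/3 - (-16 - 5)/3 = 5/3 - ⅓*(-21) = 5/3 + 7 = 26/3 ≈ 8.6667)
(-1*8 + L)*a(z(-3)) = (-1*8 + 26/3)*4 = (-8 + 26/3)*4 = (⅔)*4 = 8/3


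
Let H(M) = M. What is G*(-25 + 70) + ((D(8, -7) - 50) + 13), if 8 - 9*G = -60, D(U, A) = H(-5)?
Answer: 298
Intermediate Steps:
D(U, A) = -5
G = 68/9 (G = 8/9 - ⅑*(-60) = 8/9 + 20/3 = 68/9 ≈ 7.5556)
G*(-25 + 70) + ((D(8, -7) - 50) + 13) = 68*(-25 + 70)/9 + ((-5 - 50) + 13) = (68/9)*45 + (-55 + 13) = 340 - 42 = 298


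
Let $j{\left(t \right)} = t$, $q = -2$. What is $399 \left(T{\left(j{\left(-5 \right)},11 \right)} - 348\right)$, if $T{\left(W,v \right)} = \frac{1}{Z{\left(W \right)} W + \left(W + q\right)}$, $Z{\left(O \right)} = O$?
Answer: $- \frac{832979}{6} \approx -1.3883 \cdot 10^{5}$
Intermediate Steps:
$T{\left(W,v \right)} = \frac{1}{-2 + W + W^{2}}$ ($T{\left(W,v \right)} = \frac{1}{W W + \left(W - 2\right)} = \frac{1}{W^{2} + \left(-2 + W\right)} = \frac{1}{-2 + W + W^{2}}$)
$399 \left(T{\left(j{\left(-5 \right)},11 \right)} - 348\right) = 399 \left(\frac{1}{-2 - 5 + \left(-5\right)^{2}} - 348\right) = 399 \left(\frac{1}{-2 - 5 + 25} - 348\right) = 399 \left(\frac{1}{18} - 348\right) = 399 \left(- \frac{6263}{18}\right) = - \frac{832979}{6}$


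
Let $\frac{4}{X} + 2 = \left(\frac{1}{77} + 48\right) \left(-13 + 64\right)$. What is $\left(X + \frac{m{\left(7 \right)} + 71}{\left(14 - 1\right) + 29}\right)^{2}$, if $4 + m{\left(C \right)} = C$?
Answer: $\frac{48678654586081}{15651937800009} \approx 3.1101$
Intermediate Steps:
$m{\left(C \right)} = -4 + C$
$X = \frac{308}{188393}$ ($X = \frac{4}{-2 + \left(\frac{1}{77} + 48\right) \left(-13 + 64\right)} = \frac{4}{-2 + \left(\frac{1}{77} + 48\right) 51} = \frac{4}{-2 + \frac{3697}{77} \cdot 51} = \frac{4}{-2 + \frac{188547}{77}} = \frac{4}{\frac{188393}{77}} = 4 \cdot \frac{77}{188393} = \frac{308}{188393} \approx 0.0016349$)
$\left(X + \frac{m{\left(7 \right)} + 71}{\left(14 - 1\right) + 29}\right)^{2} = \left(\frac{308}{188393} + \frac{\left(-4 + 7\right) + 71}{\left(14 - 1\right) + 29}\right)^{2} = \left(\frac{308}{188393} + \frac{3 + 71}{\left(14 - 1\right) + 29}\right)^{2} = \left(\frac{308}{188393} + \frac{74}{13 + 29}\right)^{2} = \left(\frac{308}{188393} + \frac{74}{42}\right)^{2} = \left(\frac{308}{188393} + 74 \cdot \frac{1}{42}\right)^{2} = \left(\frac{308}{188393} + \frac{37}{21}\right)^{2} = \left(\frac{6977009}{3956253}\right)^{2} = \frac{48678654586081}{15651937800009}$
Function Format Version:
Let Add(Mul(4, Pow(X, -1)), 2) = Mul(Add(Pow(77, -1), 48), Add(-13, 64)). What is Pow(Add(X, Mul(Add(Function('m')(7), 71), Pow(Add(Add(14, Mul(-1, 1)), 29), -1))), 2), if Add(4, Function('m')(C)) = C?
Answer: Rational(48678654586081, 15651937800009) ≈ 3.1101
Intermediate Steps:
Function('m')(C) = Add(-4, C)
X = Rational(308, 188393) (X = Mul(4, Pow(Add(-2, Mul(Add(Pow(77, -1), 48), Add(-13, 64))), -1)) = Mul(4, Pow(Add(-2, Mul(Add(Rational(1, 77), 48), 51)), -1)) = Mul(4, Pow(Add(-2, Mul(Rational(3697, 77), 51)), -1)) = Mul(4, Pow(Add(-2, Rational(188547, 77)), -1)) = Mul(4, Pow(Rational(188393, 77), -1)) = Mul(4, Rational(77, 188393)) = Rational(308, 188393) ≈ 0.0016349)
Pow(Add(X, Mul(Add(Function('m')(7), 71), Pow(Add(Add(14, Mul(-1, 1)), 29), -1))), 2) = Pow(Add(Rational(308, 188393), Mul(Add(Add(-4, 7), 71), Pow(Add(Add(14, Mul(-1, 1)), 29), -1))), 2) = Pow(Add(Rational(308, 188393), Mul(Add(3, 71), Pow(Add(Add(14, -1), 29), -1))), 2) = Pow(Add(Rational(308, 188393), Mul(74, Pow(Add(13, 29), -1))), 2) = Pow(Add(Rational(308, 188393), Mul(74, Pow(42, -1))), 2) = Pow(Add(Rational(308, 188393), Mul(74, Rational(1, 42))), 2) = Pow(Add(Rational(308, 188393), Rational(37, 21)), 2) = Pow(Rational(6977009, 3956253), 2) = Rational(48678654586081, 15651937800009)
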